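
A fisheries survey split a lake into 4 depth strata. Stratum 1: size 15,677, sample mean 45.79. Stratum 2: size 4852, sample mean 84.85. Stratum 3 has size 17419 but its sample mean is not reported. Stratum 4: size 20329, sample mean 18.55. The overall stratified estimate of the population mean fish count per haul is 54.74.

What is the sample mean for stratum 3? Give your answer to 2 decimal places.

N = 15677 + 4852 + 17419 + 20329 = 58277.
Overall total = μ·N = 54.74·58277 = 3190082.98.
Subtract the known strata: 15677·45.79 + 4852·84.85 + 20329·18.55 = 1506644.98.
Remaining total for stratum 3: 3190082.98 − 1506644.98 = 1683438.
Divide by its size: 1683438 / 17419 = 96.6438... → 96.64.

96.64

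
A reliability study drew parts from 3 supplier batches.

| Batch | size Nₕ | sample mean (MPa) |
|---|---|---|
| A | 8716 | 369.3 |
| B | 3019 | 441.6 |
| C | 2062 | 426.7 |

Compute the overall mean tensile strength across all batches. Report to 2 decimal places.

N = 8716 + 3019 + 2062 = 13797.
Weight each subgroup mean by Nₕ/N and sum.
Σ Nₕx̄ₕ = 8716·369.3 + 3019·441.6 + 2062·426.7 = 3218818.8 + 1333190.4 + 879855.4 = 5431864.6.
Divide by N: 5431864.6 / 13797 = 393.6990... → 393.70.

393.70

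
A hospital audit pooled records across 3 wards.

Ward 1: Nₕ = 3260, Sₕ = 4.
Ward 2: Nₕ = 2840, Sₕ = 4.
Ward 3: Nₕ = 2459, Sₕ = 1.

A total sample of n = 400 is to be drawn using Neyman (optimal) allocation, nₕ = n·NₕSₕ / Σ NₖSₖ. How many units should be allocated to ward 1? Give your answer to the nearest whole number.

194

1: NₕSₕ = 3260·4 = 13040
2: NₕSₕ = 2840·4 = 11360
3: NₕSₕ = 2459·1 = 2459
Σ NₕSₕ = 26859.
n_1 = 400·13040/26859 = 194.199... → 194.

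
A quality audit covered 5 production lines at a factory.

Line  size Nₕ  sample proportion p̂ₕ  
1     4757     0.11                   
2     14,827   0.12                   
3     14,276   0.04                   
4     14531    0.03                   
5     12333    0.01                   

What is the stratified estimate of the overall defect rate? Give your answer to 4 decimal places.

0.0565

Wₕ = Nₕ/N with N = 60724: 0.0783, 0.2442, 0.2351, 0.2393, 0.2031.
p̂_st = 0.0783·0.11 + 0.2442·0.12 + 0.2351·0.04 + 0.2393·0.03 + 0.2031·0.01 ≈ 0.056531... → 0.0565.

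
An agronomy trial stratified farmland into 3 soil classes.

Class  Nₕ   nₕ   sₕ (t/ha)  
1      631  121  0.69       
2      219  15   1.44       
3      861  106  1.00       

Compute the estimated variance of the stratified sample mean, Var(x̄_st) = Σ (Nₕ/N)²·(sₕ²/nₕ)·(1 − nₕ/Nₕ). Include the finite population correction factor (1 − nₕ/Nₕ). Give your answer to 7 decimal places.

0.0046370

N = 1711. Term for each stratum: Wₕ²sₕ²/nₕ·(1−nₕ/Nₕ).
Var(x̄_st) = 0.0004325261 + 0.0021096382 + 0.0020948080 = 0.0046369723 → 0.0046370.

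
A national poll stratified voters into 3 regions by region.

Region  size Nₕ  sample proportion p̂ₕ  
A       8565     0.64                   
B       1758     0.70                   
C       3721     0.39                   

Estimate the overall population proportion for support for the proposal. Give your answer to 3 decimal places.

0.581

Wₕ = Nₕ/N with N = 14044: 0.6099, 0.1252, 0.2650.
p̂_st = 0.6099·0.64 + 0.1252·0.70 + 0.2650·0.39 ≈ 0.58127... → 0.581.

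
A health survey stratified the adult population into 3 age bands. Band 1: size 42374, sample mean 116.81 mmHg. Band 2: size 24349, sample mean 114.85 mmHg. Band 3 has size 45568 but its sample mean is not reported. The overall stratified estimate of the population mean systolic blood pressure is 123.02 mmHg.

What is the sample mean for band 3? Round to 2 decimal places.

133.16

N = 42374 + 24349 + 45568 = 112291.
Overall total = μ·N = 123.02·112291 = 13814038.82.
Subtract the known strata: 42374·116.81 + 24349·114.85 = 7746189.59.
Remaining total for band 3: 13814038.82 − 7746189.59 = 6067849.23.
Divide by its size: 6067849.23 / 45568 = 133.1603... → 133.16.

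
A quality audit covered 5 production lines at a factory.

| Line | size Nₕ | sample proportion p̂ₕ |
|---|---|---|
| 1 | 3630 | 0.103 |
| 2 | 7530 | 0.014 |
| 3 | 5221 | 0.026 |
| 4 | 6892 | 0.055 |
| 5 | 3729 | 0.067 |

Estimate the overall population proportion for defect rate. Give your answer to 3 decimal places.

0.046

N = 3630 + 7530 + 5221 + 6892 + 3729 = 27002.
Overall proportion = Σ (Nₕ/N)·p̂ₕ.
Σ Nₕp̂ₕ = 373.89 + 105.42 + 135.746 + 379.06 + 249.843 = 1243.959.
1243.959 / 27002 = 0.04607... → 0.046.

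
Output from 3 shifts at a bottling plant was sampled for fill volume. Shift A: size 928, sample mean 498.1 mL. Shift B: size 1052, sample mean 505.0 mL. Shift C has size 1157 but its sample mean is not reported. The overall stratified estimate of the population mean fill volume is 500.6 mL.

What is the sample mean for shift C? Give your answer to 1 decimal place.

N = 928 + 1052 + 1157 = 3137.
Overall total = μ·N = 500.6·3137 = 1570382.2.
Subtract the known strata: 928·498.1 + 1052·505.0 = 993496.8.
Remaining total for shift C: 1570382.2 − 993496.8 = 576885.4.
Divide by its size: 576885.4 / 1157 = 498.604... → 498.6.

498.6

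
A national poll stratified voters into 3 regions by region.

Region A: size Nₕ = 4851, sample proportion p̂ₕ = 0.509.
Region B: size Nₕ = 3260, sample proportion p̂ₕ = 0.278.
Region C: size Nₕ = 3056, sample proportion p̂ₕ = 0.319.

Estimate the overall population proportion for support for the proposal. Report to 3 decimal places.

0.390

Wₕ = Nₕ/N with N = 11167: 0.4344, 0.2919, 0.2737.
p̂_st = 0.4344·0.509 + 0.2919·0.278 + 0.2737·0.319 ≈ 0.38957... → 0.390.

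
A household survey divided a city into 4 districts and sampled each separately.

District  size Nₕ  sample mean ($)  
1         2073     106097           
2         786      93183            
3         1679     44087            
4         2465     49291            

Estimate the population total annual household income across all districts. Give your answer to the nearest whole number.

488705307

1: 2073·106097 = 219939081
2: 786·93183 = 73241838
3: 1679·44087 = 74022073
4: 2465·49291 = 121502315
τ̂ = Σ Nₕx̄ₕ = 488705307.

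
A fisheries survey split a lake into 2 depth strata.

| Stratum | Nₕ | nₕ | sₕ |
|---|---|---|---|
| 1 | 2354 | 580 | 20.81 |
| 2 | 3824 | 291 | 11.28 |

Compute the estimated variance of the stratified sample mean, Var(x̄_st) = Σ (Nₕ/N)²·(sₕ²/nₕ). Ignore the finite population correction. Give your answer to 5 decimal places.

N = 6178. Term for each stratum: Wₕ²sₕ²/nₕ.
Var(x̄_st) = 0.10840100 + 0.16751942 = 0.27592042 → 0.27592.

0.27592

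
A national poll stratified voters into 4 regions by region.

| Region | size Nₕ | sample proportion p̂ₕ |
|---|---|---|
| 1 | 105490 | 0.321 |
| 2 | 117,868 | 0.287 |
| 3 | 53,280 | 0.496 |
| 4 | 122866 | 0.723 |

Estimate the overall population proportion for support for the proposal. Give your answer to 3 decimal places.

N = 105490 + 117868 + 53280 + 122866 = 399504.
Overall proportion = Σ (Nₕ/N)·p̂ₕ.
Σ Nₕp̂ₕ = 33862.29 + 33828.116 + 26426.88 + 88832.118 = 182949.404.
182949.404 / 399504 = 0.45794... → 0.458.

0.458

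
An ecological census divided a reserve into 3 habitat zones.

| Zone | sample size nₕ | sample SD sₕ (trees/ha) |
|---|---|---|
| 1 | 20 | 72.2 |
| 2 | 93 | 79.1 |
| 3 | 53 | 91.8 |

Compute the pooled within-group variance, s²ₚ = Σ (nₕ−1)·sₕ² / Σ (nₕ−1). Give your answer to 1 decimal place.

6827.5

1: (20−1)·72.2² = 19·5212.84 = 99043.96
2: (93−1)·79.1² = 92·6256.81 = 575626.52
3: (53−1)·91.8² = 52·8427.24 = 438216.48
Numerator = 1112886.96; denominator = Σ(nₕ−1) = 163.
s²ₚ = 1112886.96/163 = 6827.527... → 6827.5.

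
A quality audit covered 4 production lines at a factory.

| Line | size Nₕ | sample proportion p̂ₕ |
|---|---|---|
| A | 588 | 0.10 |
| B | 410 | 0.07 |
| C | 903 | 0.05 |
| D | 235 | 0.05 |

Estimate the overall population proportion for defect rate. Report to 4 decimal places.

Wₕ = Nₕ/N with N = 2136: 0.2753, 0.1919, 0.4228, 0.1100.
p̂_st = 0.2753·0.10 + 0.1919·0.07 + 0.4228·0.05 + 0.1100·0.05 ≈ 0.067603... → 0.0676.

0.0676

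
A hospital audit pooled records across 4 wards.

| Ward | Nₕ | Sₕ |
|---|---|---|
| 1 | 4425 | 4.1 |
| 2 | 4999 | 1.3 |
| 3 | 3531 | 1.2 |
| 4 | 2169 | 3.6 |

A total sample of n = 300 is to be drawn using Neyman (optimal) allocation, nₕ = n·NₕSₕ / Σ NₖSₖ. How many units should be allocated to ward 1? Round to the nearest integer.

Σ NₕSₕ = 4425·4.1 + 4999·1.3 + 3531·1.2 + 2169·3.6 = 36686.8.
Share for 1: 18142.5/36686.8 = 0.49452.
n_1 = 300 × 0.49452 = 148.357... → 148.

148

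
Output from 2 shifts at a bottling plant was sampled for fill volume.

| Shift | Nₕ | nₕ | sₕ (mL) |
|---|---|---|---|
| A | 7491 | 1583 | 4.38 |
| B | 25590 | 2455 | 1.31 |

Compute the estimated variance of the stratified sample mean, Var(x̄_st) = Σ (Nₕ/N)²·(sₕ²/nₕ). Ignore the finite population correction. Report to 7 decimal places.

N = 33081; Wₕ = Nₕ/N.
shift A: (7491/33081)²·4.38²/1583 = 0.0006214263
shift B: (25590/33081)²·1.31²/2455 = 0.0004182870
Sum = 0.0010397134 → 0.0010397.

0.0010397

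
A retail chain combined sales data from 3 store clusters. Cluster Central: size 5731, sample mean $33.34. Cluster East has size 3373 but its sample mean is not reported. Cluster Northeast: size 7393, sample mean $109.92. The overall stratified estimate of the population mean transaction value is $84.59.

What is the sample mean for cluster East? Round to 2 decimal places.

116.15

N = 5731 + 3373 + 7393 = 16497.
Overall total = μ·N = 84.59·16497 = 1395481.23.
Subtract the known strata: 5731·33.34 + 7393·109.92 = 1003710.1.
Remaining total for cluster East: 1395481.23 − 1003710.1 = 391771.13.
Divide by its size: 391771.13 / 3373 = 116.1492... → 116.15.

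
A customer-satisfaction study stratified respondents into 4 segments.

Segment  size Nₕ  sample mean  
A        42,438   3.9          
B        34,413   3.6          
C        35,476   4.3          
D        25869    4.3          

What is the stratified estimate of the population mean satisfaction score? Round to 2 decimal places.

x̄_st = (Σ Nₕx̄ₕ) / (Σ Nₕ) = (42438·3.9 + 34413·3.6 + 35476·4.3 + 25869·4.3) / 138196
= 553178.5 / 138196 = 4.0029... → 4.00.

4.00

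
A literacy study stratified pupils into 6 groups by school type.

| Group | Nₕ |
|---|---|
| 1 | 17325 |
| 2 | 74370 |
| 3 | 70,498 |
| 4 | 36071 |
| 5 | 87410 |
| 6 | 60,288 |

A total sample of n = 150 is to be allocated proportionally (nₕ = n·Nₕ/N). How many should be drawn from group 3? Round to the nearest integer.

31

Share of group 3 = 70498/345962 = 0.20377.
Allocate 150 × 0.20377 = 30.566... → 31.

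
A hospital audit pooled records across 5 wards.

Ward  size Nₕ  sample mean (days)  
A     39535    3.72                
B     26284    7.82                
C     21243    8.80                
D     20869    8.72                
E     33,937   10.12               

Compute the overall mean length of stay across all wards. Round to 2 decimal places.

7.51

N = 39535 + 26284 + 21243 + 20869 + 33937 = 141868.
The stratified mean weights each stratum mean by its population share Nₕ/N.
Σ Nₕx̄ₕ = 39535·3.72 + 26284·7.82 + 21243·8.80 + 20869·8.72 + 33937·10.12 = 147070.2 + 205540.88 + 186938.4 + 181977.68 + 343442.44 = 1064969.6.
Divide by N: 1064969.6 / 141868 = 7.5068... → 7.51.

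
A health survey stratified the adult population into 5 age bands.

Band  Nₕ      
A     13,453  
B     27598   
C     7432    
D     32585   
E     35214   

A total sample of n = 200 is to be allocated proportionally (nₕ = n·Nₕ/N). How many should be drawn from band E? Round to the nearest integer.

61

Share of band E = 35214/116282 = 0.30283.
Allocate 200 × 0.30283 = 60.567... → 61.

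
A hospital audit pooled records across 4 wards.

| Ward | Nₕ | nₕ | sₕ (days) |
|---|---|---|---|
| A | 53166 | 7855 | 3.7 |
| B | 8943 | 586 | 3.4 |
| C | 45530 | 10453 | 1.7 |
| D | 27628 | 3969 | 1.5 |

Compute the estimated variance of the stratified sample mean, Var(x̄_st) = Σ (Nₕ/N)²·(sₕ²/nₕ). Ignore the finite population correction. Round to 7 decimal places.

N = 135267; Wₕ = Nₕ/N.
ward A: (53166/135267)²·3.7²/7855 = 0.0002692412
ward B: (8943/135267)²·3.4²/586 = 0.0000862269
ward C: (45530/135267)²·1.7²/10453 = 0.0000313234
ward D: (27628/135267)²·1.5²/3969 = 0.0000236492
Sum = 0.0004104407 → 0.0004104.

0.0004104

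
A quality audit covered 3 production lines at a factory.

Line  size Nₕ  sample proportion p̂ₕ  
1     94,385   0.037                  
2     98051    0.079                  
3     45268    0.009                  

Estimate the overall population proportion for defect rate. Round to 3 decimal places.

N = 94385 + 98051 + 45268 = 237704.
Overall proportion = Σ (Nₕ/N)·p̂ₕ.
Σ Nₕp̂ₕ = 3492.245 + 7746.029 + 407.412 = 11645.686.
11645.686 / 237704 = 0.04899... → 0.049.

0.049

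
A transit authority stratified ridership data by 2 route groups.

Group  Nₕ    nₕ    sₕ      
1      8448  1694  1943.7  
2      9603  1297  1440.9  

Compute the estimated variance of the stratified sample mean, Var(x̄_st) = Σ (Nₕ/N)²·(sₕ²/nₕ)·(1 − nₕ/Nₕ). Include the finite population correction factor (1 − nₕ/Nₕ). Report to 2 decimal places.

N = 18051; Wₕ = Nₕ/N.
group 1: (8448/18051)²·1943.7²/1694·(1 − 1694/8448) = 390.53278
group 2: (9603/18051)²·1440.9²/1297·(1 − 1297/9603) = 391.85377
Sum = 782.38655 → 782.39.

782.39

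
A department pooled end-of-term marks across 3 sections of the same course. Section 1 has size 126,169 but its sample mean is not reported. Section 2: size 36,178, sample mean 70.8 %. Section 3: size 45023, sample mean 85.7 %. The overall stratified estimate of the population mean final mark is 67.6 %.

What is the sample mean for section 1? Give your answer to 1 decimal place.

60.2

N = 126169 + 36178 + 45023 = 207370.
Overall total = μ·N = 67.6·207370 = 14018212.
Subtract the known strata: 36178·70.8 + 45023·85.7 = 6419873.5.
Remaining total for section 1: 14018212 − 6419873.5 = 7598338.5.
Divide by its size: 7598338.5 / 126169 = 60.223... → 60.2.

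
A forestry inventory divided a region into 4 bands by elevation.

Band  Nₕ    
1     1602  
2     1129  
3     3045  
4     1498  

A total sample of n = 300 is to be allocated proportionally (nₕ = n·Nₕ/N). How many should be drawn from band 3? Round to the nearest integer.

N = 1602 + 1129 + 3045 + 1498 = 7274.
n_3 = 300·3045/7274 = 125.584... → 126.

126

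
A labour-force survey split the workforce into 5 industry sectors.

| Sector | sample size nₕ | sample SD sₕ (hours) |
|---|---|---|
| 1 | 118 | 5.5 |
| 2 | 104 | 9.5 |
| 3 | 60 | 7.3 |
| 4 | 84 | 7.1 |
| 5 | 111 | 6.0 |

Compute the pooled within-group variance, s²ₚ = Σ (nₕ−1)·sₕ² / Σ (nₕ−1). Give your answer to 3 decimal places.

Degrees of freedom: 117 + 103 + 59 + 83 + 110 = 472.
Σ(nₕ−1)sₕ² = 117·30.25 + 103·90.25 + 59·53.29 + 83·50.41 + 110·36 = 24123.14.
s²ₚ = 24123.14 / 472 = 51.10835... → 51.108.

51.108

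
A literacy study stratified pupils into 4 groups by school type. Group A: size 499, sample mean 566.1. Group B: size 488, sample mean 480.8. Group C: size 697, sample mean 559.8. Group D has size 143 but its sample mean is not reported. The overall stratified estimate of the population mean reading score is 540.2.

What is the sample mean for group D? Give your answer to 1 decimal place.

557.0

N = 499 + 488 + 697 + 143 = 1827.
Overall total = μ·N = 540.2·1827 = 986945.4.
Subtract the known strata: 499·566.1 + 488·480.8 + 697·559.8 = 907294.9.
Remaining total for group D: 986945.4 − 907294.9 = 79650.5.
Divide by its size: 79650.5 / 143 = 556.997... → 557.0.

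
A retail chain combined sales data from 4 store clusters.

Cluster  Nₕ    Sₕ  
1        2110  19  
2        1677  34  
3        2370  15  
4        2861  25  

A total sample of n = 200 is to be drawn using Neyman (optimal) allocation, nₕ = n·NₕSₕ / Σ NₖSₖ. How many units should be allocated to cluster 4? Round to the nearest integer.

70

1: NₕSₕ = 2110·19 = 40090
2: NₕSₕ = 1677·34 = 57018
3: NₕSₕ = 2370·15 = 35550
4: NₕSₕ = 2861·25 = 71525
Σ NₕSₕ = 204183.
n_4 = 200·71525/204183 = 70.060... → 70.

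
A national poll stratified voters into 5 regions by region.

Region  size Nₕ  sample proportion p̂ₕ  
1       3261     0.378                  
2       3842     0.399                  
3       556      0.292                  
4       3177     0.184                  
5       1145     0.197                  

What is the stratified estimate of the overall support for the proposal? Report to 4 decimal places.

0.3120

Wₕ = Nₕ/N with N = 11981: 0.2722, 0.3207, 0.0464, 0.2652, 0.0956.
p̂_st = 0.2722·0.378 + 0.3207·0.399 + 0.0464·0.292 + 0.2652·0.184 + 0.0956·0.197 ≈ 0.312002... → 0.3120.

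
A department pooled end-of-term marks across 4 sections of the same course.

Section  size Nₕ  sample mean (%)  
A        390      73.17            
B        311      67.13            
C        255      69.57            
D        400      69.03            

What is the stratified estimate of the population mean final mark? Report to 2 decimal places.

x̄_st = (Σ Nₕx̄ₕ) / (Σ Nₕ) = (390·73.17 + 311·67.13 + 255·69.57 + 400·69.03) / 1356
= 94766.08 / 1356 = 69.8865... → 69.89.

69.89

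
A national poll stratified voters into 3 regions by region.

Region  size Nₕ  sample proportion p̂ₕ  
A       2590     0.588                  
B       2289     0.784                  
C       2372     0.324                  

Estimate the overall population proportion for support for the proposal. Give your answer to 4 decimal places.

Wₕ = Nₕ/N with N = 7251: 0.3572, 0.3157, 0.3271.
p̂_st = 0.3572·0.588 + 0.3157·0.784 + 0.3271·0.324 ≈ 0.563512... → 0.5635.

0.5635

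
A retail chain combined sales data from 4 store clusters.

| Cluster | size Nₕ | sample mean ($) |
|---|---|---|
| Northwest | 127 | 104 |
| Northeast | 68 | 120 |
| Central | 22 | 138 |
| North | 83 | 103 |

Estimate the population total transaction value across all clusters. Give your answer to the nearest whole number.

32953

Estimate total by summing Nₕ·x̄ₕ over strata.
127·104 + 68·120 + 22·138 + 83·103 = 13208 + 8160 + 3036 + 8549 = 32953.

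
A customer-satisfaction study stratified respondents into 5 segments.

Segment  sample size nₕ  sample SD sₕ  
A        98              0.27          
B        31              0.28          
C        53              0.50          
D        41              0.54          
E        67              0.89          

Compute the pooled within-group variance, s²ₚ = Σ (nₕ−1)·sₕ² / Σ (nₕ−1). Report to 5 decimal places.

0.30304

A: (98−1)·0.27² = 97·0.0729 = 7.0713
B: (31−1)·0.28² = 30·0.0784 = 2.352
C: (53−1)·0.50² = 52·0.25 = 13
D: (41−1)·0.54² = 40·0.2916 = 11.664
E: (67−1)·0.89² = 66·0.7921 = 52.2786
Numerator = 86.3659; denominator = Σ(nₕ−1) = 285.
s²ₚ = 86.3659/285 = 0.3030382... → 0.30304.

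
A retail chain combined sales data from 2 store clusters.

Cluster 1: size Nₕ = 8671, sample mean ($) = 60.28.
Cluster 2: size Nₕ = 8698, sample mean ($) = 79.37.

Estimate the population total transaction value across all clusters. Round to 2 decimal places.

1213048.14

1: 8671·60.28 = 522687.88
2: 8698·79.37 = 690360.26
τ̂ = Σ Nₕx̄ₕ = 1213048.14.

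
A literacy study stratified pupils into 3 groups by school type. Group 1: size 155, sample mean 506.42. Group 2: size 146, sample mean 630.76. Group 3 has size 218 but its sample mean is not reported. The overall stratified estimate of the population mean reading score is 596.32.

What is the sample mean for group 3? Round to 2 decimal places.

Σ Nₕx̄ₕ = N·μ, so 218·x̄_3 = 519·596.32 − (155·506.42 + 146·630.76).
= 309490.08 − 170586.06 = 138904.02.
x̄_3 = 138904.02 / 218 = 637.1744... → 637.17.

637.17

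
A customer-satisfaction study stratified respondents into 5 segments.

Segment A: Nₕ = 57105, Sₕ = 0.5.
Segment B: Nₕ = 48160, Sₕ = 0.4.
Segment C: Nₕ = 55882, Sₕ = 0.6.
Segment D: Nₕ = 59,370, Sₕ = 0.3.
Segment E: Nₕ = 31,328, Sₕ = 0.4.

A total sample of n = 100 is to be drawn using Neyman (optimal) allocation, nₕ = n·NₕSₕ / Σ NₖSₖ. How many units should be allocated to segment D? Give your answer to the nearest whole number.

Σ NₕSₕ = 57105·0.5 + 48160·0.4 + 55882·0.6 + 59370·0.3 + 31328·0.4 = 111687.9.
Share for D: 17811/111687.9 = 0.15947.
n_D = 100 × 0.15947 = 15.947... → 16.

16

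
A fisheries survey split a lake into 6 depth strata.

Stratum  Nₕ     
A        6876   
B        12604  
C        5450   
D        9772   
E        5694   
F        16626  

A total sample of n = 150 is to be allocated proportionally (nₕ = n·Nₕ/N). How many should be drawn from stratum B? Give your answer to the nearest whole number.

Share of stratum B = 12604/57022 = 0.22104.
Allocate 150 × 0.22104 = 33.156... → 33.

33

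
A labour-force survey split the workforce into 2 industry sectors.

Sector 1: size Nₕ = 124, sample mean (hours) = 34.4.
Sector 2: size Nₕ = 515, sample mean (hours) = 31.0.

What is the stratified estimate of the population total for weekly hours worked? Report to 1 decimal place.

1: 124·34.4 = 4265.6
2: 515·31.0 = 15965
τ̂ = Σ Nₕx̄ₕ = 20230.6.

20230.6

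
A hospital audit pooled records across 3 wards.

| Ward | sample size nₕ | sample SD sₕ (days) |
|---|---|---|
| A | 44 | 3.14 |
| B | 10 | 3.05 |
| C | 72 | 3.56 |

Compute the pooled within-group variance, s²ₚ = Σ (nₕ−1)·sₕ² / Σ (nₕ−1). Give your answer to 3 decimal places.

11.443

A: (44−1)·3.14² = 43·9.8596 = 423.9628
B: (10−1)·3.05² = 9·9.3025 = 83.7225
C: (72−1)·3.56² = 71·12.6736 = 899.8256
Numerator = 1407.5109; denominator = Σ(nₕ−1) = 123.
s²ₚ = 1407.5109/123 = 11.44318... → 11.443.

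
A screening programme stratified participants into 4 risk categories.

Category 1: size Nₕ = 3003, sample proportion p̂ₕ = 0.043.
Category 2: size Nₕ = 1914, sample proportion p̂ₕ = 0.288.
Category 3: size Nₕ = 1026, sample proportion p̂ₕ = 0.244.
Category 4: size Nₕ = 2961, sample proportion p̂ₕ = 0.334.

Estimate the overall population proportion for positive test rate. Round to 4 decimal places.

0.2156

Wₕ = Nₕ/N with N = 8904: 0.3373, 0.2150, 0.1152, 0.3325.
p̂_st = 0.3373·0.043 + 0.2150·0.288 + 0.1152·0.244 + 0.3325·0.334 ≈ 0.215597... → 0.2156.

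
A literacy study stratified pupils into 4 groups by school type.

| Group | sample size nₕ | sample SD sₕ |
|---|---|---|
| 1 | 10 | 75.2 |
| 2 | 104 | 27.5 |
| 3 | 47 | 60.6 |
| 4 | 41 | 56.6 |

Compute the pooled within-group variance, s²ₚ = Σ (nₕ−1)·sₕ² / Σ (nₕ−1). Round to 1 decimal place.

2150.8

Degrees of freedom: 9 + 103 + 46 + 40 = 198.
Σ(nₕ−1)sₕ² = 9·5655.04 + 103·756.25 + 46·3672.36 + 40·3203.56 = 425860.07.
s²ₚ = 425860.07 / 198 = 2150.808... → 2150.8.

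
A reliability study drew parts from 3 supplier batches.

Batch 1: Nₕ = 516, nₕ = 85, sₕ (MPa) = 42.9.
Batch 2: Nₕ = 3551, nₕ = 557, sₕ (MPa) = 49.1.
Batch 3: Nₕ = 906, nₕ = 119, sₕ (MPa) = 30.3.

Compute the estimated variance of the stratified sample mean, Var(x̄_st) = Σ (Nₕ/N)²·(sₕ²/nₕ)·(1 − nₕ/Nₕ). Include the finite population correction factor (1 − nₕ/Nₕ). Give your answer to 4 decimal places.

N = 4973; Wₕ = Nₕ/N.
batch 1: (516/4973)²·42.9²/85·(1 − 85/516) = 0.1947089
batch 2: (3551/4973)²·49.1²/557·(1 − 557/3551) = 1.8606871
batch 3: (906/4973)²·30.3²/119·(1 − 119/906) = 0.2224356
Sum = 2.2778315 → 2.2778.

2.2778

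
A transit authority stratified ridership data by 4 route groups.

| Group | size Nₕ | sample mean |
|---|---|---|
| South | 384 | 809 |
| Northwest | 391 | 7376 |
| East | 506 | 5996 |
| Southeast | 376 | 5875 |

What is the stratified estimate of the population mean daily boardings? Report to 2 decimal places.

5092.12

N = 384 + 391 + 506 + 376 = 1657.
Overall mean = Σ (Nₕ/N)·x̄ₕ — weight by population share, not a simple average.
Σ Nₕx̄ₕ = 384·809 + 391·7376 + 506·5996 + 376·5875 = 310656 + 2884016 + 3033976 + 2209000 = 8437648.
Divide by N: 8437648 / 1657 = 5092.1231... → 5092.12.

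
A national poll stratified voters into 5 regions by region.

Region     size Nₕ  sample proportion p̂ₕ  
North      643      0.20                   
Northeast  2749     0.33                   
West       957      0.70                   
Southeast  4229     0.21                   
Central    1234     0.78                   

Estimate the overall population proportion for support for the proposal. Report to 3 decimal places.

Wₕ = Nₕ/N with N = 9812: 0.0655, 0.2802, 0.0975, 0.4310, 0.1258.
p̂_st = 0.0655·0.20 + 0.2802·0.33 + 0.0975·0.70 + 0.4310·0.21 + 0.1258·0.78 ≈ 0.36244... → 0.362.

0.362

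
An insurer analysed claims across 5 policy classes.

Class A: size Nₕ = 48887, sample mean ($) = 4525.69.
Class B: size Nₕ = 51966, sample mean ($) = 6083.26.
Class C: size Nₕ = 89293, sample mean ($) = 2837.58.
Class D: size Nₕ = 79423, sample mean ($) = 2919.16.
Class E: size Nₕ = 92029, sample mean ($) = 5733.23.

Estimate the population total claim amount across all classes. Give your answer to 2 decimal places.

1550217995.48

A: 48887·4525.69 = 221247407.03
B: 51966·6083.26 = 316122689.16
C: 89293·2837.58 = 253376030.94
D: 79423·2919.16 = 231848444.68
E: 92029·5733.23 = 527623423.67
τ̂ = Σ Nₕx̄ₕ = 1550217995.48.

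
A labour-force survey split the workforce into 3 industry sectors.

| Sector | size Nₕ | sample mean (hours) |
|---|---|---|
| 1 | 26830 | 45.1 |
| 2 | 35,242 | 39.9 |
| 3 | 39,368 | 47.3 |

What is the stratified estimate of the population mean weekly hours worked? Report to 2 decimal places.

x̄_st = (Σ Nₕx̄ₕ) / (Σ Nₕ) = (26830·45.1 + 35242·39.9 + 39368·47.3) / 101440
= 4478295.2 / 101440 = 44.1472... → 44.15.

44.15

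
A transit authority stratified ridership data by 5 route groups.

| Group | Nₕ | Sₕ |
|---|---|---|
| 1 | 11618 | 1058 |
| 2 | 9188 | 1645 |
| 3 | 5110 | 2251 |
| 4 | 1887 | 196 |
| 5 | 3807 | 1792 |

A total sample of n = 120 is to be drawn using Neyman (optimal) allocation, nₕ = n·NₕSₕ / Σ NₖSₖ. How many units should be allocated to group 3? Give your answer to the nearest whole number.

30

Σ NₕSₕ = 11618·1058 + 9188·1645 + 5110·2251 + 1887·196 + 3807·1792 = 46100710.
Share for 3: 11502610/46100710 = 0.24951.
n_3 = 120 × 0.24951 = 29.941... → 30.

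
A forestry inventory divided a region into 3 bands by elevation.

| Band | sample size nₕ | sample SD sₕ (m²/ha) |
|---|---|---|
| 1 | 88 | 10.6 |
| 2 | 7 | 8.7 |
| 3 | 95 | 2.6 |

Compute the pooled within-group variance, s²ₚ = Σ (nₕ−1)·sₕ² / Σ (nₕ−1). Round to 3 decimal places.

58.101

1: (88−1)·10.6² = 87·112.36 = 9775.32
2: (7−1)·8.7² = 6·75.69 = 454.14
3: (95−1)·2.6² = 94·6.76 = 635.44
Numerator = 10864.9; denominator = Σ(nₕ−1) = 187.
s²ₚ = 10864.9/187 = 58.10107... → 58.101.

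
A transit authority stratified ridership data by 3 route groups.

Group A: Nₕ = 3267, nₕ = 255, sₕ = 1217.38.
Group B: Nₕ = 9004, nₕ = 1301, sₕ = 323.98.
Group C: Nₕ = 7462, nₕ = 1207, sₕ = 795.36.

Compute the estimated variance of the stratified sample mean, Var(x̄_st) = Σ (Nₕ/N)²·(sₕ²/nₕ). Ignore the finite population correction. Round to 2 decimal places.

251.05

N = 19733. Term for each stratum: Wₕ²sₕ²/nₕ.
Var(x̄_st) = 159.30308 + 16.79747 + 74.94531 = 251.04587 → 251.05.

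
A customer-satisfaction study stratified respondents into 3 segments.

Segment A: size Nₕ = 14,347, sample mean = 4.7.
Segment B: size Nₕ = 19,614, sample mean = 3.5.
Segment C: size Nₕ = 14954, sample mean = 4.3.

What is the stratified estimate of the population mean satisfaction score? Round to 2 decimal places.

N = 48915; weights Wₕ = Nₕ/N = (0.2933, 0.4010, 0.3057).
x̄_st = Σ Wₕ·x̄ₕ = 0.2933·4.7 + 0.4010·3.5 + 0.3057·4.3 ≈ 4.0965...
→ 4.10.

4.10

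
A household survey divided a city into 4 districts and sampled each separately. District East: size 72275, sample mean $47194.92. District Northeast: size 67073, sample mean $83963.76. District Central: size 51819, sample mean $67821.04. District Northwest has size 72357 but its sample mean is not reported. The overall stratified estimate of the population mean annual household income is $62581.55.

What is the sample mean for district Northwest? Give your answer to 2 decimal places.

N = 72275 + 67073 + 51819 + 72357 = 263524.
Overall total = μ·N = 62581.55·263524 = 16491740382.2.
Subtract the known strata: 72275·47194.92 + 67073·83963.76 + 51819·67821.04 = 12557132589.24.
Remaining total for district Northwest: 16491740382.2 − 12557132589.24 = 3934607792.96.
Divide by its size: 3934607792.96 / 72357 = 54377.7077... → 54377.71.

54377.71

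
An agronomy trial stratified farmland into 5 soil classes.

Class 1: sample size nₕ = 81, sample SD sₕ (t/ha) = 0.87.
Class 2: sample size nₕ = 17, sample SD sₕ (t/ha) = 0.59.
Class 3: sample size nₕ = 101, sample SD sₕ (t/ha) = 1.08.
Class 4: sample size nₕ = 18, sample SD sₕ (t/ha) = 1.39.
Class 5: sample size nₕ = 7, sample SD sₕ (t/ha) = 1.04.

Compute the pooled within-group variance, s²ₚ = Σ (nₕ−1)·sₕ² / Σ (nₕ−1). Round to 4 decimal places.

1: (81−1)·0.87² = 80·0.7569 = 60.552
2: (17−1)·0.59² = 16·0.3481 = 5.5696
3: (101−1)·1.08² = 100·1.1664 = 116.64
4: (18−1)·1.39² = 17·1.9321 = 32.8457
5: (7−1)·1.04² = 6·1.0816 = 6.4896
Numerator = 222.0969; denominator = Σ(nₕ−1) = 219.
s²ₚ = 222.0969/219 = 1.014141... → 1.0141.

1.0141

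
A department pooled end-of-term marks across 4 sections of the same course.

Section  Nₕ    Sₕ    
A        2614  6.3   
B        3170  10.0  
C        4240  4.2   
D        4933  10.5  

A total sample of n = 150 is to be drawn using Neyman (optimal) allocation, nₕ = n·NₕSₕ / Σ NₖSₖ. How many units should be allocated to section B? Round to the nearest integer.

A: NₕSₕ = 2614·6.3 = 16468.2
B: NₕSₕ = 3170·10.0 = 31700
C: NₕSₕ = 4240·4.2 = 17808
D: NₕSₕ = 4933·10.5 = 51796.5
Σ NₕSₕ = 117772.7.
n_B = 150·31700/117772.7 = 40.374... → 40.

40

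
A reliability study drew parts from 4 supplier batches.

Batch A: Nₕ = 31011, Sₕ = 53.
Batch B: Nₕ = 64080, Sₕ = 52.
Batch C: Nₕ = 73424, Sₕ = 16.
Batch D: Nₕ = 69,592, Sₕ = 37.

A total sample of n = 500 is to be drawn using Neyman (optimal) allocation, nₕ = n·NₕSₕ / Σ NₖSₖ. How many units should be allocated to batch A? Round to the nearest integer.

Σ NₕSₕ = 31011·53 + 64080·52 + 73424·16 + 69592·37 = 8725431.
Share for A: 1643583/8725431 = 0.18837.
n_A = 500 × 0.18837 = 94.183... → 94.

94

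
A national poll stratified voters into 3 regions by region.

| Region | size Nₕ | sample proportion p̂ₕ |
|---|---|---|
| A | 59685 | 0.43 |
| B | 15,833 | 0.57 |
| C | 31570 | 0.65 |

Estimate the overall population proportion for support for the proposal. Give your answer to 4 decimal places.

0.5156

Wₕ = Nₕ/N with N = 107088: 0.5573, 0.1479, 0.2948.
p̂_st = 0.5573·0.43 + 0.1479·0.57 + 0.2948·0.65 ≈ 0.515556... → 0.5156.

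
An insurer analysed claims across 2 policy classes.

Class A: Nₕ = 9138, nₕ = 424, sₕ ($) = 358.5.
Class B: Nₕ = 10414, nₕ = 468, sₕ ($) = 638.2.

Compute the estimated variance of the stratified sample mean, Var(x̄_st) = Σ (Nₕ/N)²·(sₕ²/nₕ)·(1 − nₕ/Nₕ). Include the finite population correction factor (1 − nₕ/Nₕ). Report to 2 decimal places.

298.94

N = 19552. Term for each stratum: Wₕ²sₕ²/nₕ·(1−nₕ/Nₕ).
Var(x̄_st) = 63.13916 + 235.80412 = 298.94328 → 298.94.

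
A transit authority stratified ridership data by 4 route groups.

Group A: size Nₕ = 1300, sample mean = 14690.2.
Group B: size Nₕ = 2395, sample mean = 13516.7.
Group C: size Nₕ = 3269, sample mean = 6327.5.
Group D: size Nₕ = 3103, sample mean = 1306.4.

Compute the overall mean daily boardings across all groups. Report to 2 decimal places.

7570.09

N = 10067; weights Wₕ = Nₕ/N = (0.1291, 0.2379, 0.3247, 0.3082).
x̄_st = Σ Wₕ·x̄ₕ = 0.1291·14690.2 + 0.2379·13516.7 + 0.3247·6327.5 + 0.3082·1306.4 ≈ 7570.0917...
→ 7570.09.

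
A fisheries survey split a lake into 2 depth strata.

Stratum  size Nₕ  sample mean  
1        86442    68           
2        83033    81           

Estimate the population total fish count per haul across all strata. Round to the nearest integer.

1: 86442·68 = 5878056
2: 83033·81 = 6725673
τ̂ = Σ Nₕx̄ₕ = 12603729.

12603729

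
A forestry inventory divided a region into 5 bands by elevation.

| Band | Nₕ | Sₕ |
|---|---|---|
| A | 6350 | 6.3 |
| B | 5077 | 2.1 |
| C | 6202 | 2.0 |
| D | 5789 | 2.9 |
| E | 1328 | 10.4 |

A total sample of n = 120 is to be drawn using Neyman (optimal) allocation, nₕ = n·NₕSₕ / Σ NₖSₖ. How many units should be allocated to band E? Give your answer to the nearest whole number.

A: NₕSₕ = 6350·6.3 = 40005
B: NₕSₕ = 5077·2.1 = 10661.7
C: NₕSₕ = 6202·2.0 = 12404
D: NₕSₕ = 5789·2.9 = 16788.1
E: NₕSₕ = 1328·10.4 = 13811.2
Σ NₕSₕ = 93670.
n_E = 120·13811.2/93670 = 17.693... → 18.

18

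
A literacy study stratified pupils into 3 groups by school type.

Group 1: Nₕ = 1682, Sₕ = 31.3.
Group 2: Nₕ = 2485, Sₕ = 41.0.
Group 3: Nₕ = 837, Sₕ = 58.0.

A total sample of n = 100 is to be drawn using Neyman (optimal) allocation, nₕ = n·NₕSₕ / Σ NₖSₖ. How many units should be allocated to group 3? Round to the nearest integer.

1: NₕSₕ = 1682·31.3 = 52646.6
2: NₕSₕ = 2485·41.0 = 101885
3: NₕSₕ = 837·58.0 = 48546
Σ NₕSₕ = 203077.6.
n_3 = 100·48546/203077.6 = 23.905... → 24.

24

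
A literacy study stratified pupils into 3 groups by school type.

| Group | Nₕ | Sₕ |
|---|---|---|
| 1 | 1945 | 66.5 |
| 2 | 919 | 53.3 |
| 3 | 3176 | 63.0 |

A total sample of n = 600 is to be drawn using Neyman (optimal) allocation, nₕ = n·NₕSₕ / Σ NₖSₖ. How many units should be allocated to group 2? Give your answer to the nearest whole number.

1: NₕSₕ = 1945·66.5 = 129342.5
2: NₕSₕ = 919·53.3 = 48982.7
3: NₕSₕ = 3176·63.0 = 200088
Σ NₕSₕ = 378413.2.
n_2 = 600·48982.7/378413.2 = 77.665... → 78.

78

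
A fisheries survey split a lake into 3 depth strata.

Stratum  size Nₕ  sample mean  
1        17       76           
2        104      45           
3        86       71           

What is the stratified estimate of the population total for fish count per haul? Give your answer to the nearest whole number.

12078

Estimate total by summing Nₕ·x̄ₕ over strata.
17·76 + 104·45 + 86·71 = 1292 + 4680 + 6106 = 12078.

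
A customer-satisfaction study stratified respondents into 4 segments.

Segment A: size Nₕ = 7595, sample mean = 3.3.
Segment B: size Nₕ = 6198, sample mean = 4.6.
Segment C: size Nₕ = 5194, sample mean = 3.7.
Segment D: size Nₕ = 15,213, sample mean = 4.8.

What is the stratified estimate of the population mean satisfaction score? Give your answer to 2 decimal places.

4.26

x̄_st = (Σ Nₕx̄ₕ) / (Σ Nₕ) = (7595·3.3 + 6198·4.6 + 5194·3.7 + 15213·4.8) / 34200
= 145814.5 / 34200 = 4.2636... → 4.26.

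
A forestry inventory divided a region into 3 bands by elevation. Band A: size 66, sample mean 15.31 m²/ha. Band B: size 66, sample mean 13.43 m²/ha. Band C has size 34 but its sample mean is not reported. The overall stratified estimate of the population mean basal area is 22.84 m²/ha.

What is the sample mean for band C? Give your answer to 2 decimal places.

Σ Nₕx̄ₕ = N·μ, so 34·x̄_C = 166·22.84 − (66·15.31 + 66·13.43).
= 3791.44 − 1896.84 = 1894.6.
x̄_C = 1894.6 / 34 = 55.7235... → 55.72.

55.72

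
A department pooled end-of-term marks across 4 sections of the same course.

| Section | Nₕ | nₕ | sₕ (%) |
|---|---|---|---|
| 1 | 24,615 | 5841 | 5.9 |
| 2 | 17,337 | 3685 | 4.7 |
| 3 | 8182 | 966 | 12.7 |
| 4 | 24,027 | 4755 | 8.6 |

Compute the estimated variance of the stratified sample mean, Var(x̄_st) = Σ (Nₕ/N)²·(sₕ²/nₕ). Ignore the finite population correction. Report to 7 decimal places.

0.0046492

N = 74161. Term for each stratum: Wₕ²sₕ²/nₕ.
Var(x̄_st) = 0.0006565463 + 0.0003276084 + 0.0020323482 + 0.0016326546 = 0.0046491574 → 0.0046492.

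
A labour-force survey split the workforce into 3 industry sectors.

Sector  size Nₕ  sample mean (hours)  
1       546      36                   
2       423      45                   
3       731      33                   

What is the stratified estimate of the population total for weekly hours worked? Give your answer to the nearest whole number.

62814

1: 546·36 = 19656
2: 423·45 = 19035
3: 731·33 = 24123
τ̂ = Σ Nₕx̄ₕ = 62814.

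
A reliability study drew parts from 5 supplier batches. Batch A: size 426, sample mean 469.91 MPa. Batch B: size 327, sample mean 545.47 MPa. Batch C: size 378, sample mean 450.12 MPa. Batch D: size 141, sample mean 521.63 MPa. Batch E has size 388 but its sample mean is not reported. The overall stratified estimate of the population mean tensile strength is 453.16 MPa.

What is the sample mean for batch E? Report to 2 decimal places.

N = 426 + 327 + 378 + 141 + 388 = 1660.
Overall total = μ·N = 453.16·1660 = 752245.6.
Subtract the known strata: 426·469.91 + 327·545.47 + 378·450.12 + 141·521.63 = 622245.54.
Remaining total for batch E: 752245.6 − 622245.54 = 130000.06.
Divide by its size: 130000.06 / 388 = 335.0517... → 335.05.

335.05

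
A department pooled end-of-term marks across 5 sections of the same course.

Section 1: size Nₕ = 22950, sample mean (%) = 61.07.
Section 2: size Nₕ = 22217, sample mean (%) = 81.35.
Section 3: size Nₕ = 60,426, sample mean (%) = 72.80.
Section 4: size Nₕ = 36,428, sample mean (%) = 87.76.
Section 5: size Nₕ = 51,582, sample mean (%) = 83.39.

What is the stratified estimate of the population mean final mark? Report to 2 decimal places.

N = 193603; weights Wₕ = Nₕ/N = (0.1185, 0.1148, 0.3121, 0.1882, 0.2664).
x̄_st = Σ Wₕ·x̄ₕ = 0.1185·61.07 + 0.1148·81.35 + 0.3121·72.80 + 0.1882·87.76 + 0.2664·83.39 ≈ 78.0270...
→ 78.03.

78.03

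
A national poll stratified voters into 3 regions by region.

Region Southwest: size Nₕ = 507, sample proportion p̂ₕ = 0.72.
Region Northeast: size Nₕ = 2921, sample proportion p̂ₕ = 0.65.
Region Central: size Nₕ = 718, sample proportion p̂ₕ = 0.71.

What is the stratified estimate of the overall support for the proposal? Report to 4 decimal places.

0.6690

N = 507 + 2921 + 718 = 4146.
Overall proportion = Σ (Nₕ/N)·p̂ₕ.
Σ Nₕp̂ₕ = 365.04 + 1898.65 + 509.78 = 2773.47.
2773.47 / 4146 = 0.668951... → 0.6690.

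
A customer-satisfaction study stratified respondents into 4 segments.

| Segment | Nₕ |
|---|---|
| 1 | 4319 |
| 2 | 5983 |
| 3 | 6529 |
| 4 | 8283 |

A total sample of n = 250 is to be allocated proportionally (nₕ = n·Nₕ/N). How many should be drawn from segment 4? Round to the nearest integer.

Share of segment 4 = 8283/25114 = 0.32982.
Allocate 250 × 0.32982 = 82.454... → 82.

82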